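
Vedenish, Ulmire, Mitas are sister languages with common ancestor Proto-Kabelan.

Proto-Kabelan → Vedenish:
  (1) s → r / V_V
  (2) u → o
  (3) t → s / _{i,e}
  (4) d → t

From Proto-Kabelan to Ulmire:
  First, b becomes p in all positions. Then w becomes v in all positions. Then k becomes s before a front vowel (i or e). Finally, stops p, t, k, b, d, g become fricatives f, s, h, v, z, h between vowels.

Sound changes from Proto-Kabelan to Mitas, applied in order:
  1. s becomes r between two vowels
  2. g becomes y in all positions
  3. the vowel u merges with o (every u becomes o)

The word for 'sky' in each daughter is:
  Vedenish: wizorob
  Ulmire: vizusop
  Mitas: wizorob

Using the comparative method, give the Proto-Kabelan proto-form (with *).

Position 5: Vedenish has r, Ulmire has s, Mitas has r. Taking the neighbouring segments as reconstructed: Vedenish r could go back to *s or *r; Ulmire s could go back to *t or *s; Mitas r could go back to *s or *r — the one source consistent with every daughter is *s.
Position 1: Vedenish has w, Ulmire has v, Mitas has w. Vedenish preserves w here (none of its changes turn any other segment into w), so the proto-segment is *w.
Position 7: Vedenish has b, Ulmire has p, Mitas has b. Vedenish preserves b here (none of its changes turn any other segment into b), so the proto-segment is *b.
This points to *wizusob. Verify forward in each daughter:
Vedenish: *wizusob > wizurob > wizorob  (by rhotacism, vowel merger)
Ulmire: *wizusob
  wizusob → wizusop   [unconditioned shift]
  wizusop → vizusop   [unconditioned shift]
  vizusop (rule 3 does not apply)
  vizusop (rule 4 does not apply)
  giving Ulmire vizusop.
Mitas: *wizusob > wizurob > wizorob  (by rhotacism, vowel merger)
*wizusob is the unique common source.

*wizusob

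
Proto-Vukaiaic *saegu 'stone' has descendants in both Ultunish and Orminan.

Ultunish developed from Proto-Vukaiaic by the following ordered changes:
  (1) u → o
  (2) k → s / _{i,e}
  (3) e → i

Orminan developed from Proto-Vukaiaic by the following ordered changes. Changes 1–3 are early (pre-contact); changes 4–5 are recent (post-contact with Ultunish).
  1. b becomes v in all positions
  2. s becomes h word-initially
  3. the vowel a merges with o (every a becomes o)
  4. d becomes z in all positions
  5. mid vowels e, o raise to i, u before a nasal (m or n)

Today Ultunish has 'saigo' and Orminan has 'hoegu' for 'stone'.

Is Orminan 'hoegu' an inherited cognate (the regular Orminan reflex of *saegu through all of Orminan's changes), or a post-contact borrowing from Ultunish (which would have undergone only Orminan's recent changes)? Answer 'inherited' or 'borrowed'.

inherited

If inherited, *saegu would pass through all of Orminan's changes:
Orminan: *saegu
  saegu (rule 1 does not apply)
  saegu → haegu   [debuccalisation]
  haegu → hoegu   [vowel merger]
  hoegu (rule 4 does not apply)
  hoegu (rule 5 does not apply)
  giving Orminan hoegu.
If borrowed from Ultunish 'saigo' after the early changes, it would undergo only the recent ones:
  rule 4 (unconditioned shift): no change (saigo)
  rule 5 (pre-nasal raising): no change (saigo)
  ⇒ as a loan: saigo
Orminan 'hoegu' matches the inherited outcome exactly, so it is an inherited cognate, not a loan.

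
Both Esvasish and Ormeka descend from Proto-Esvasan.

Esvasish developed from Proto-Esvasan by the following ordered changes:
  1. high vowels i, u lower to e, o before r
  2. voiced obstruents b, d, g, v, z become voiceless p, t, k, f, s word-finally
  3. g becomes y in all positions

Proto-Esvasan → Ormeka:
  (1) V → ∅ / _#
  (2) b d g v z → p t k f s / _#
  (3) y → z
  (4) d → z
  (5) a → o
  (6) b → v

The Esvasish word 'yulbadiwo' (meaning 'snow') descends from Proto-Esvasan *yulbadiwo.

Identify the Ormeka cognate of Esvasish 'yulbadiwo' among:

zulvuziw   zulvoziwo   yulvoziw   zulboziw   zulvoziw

Ormeka: start from *yulbadiwo.
  rule 1 (apocope): yulbadiwo → yulbadiw
  rule 2: no change — yulbadiw
  rule 3 (unconditioned shift): yulbadiw → zulbadiw
  rule 4 (unconditioned shift): zulbadiw → zulbaziw
  rule 5 (vowel merger): zulbaziw → zulboziw
  rule 6 (unconditioned shift): zulboziw → zulvoziw
  ⇒ Ormeka zulvoziw
The other candidates each miss or misapply at least one Ormeka change.

zulvoziw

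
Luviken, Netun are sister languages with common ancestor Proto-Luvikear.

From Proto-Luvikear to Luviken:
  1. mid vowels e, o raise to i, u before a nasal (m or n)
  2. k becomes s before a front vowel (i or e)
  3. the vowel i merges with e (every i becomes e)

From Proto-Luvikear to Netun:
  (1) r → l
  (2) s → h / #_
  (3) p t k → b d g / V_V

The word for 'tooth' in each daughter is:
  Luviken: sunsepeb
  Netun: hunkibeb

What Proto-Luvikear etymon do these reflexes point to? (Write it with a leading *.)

Position 6: Luviken has p, Netun has b. Luviken preserves p here (none of its changes turn any other segment into p), so the proto-segment is *p.
Position 1: Luviken has s, Netun has h. Taking the neighbouring segments as reconstructed: Luviken s can only go back to *s; Netun h could go back to *s or *h — the one source consistent with every daughter is *s.
This points to *sunkipeb. Verify forward in each daughter:
Luviken: *sunkipeb > sunsipeb > sunsepeb  (by palatalisation, vowel merger)
Netun: *sunkipeb
  sunkipeb (rule 1 does not apply)
  sunkipeb → hunkipeb   [debuccalisation]
  hunkipeb → hunkibeb   [intervocalic voicing]
  giving Netun hunkibeb.
No other proto-form is consistent with every reflex, so the reconstruction is *sunkipeb.

*sunkipeb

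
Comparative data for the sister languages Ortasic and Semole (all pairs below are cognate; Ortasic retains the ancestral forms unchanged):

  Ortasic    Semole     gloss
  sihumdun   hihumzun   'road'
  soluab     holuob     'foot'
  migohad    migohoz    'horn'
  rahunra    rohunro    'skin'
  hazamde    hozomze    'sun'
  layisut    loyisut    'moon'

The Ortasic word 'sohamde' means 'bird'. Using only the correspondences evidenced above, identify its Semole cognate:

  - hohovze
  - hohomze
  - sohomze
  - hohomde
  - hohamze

hohomze

soluab ~ holuob — Ortasic s corresponds to Semole h word-initially before a back vowel.
hazamde ~ hozomze — Ortasic a corresponds to Semole o after a consonant, before a nasal.
hazamde ~ hozomze — Ortasic d corresponds to Semole z after a consonant, before a front vowel.
Applying these to Ortasic 'sohamde':
  sohamde → hohamde   (s→h word-initially before a back vowel)
  hohamde → hohomde   (a→o after a consonant, before a nasal)
  hohomde → hohomze   (d→z after a consonant, before a front vowel)
So the Semole cognate is 'hohomze'.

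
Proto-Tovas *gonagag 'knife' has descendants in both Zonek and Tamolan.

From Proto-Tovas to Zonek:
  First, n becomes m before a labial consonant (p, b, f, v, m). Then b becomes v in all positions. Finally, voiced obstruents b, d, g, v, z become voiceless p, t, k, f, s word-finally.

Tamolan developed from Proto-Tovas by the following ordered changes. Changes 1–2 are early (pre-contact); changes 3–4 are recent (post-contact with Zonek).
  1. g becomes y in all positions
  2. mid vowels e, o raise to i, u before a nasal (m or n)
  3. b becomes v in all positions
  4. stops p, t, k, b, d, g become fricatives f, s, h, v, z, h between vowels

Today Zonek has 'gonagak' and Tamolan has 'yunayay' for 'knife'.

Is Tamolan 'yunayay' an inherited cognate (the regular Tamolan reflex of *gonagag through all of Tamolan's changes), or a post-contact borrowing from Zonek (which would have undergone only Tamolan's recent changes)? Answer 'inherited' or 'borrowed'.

inherited

If inherited, *gonagag would pass through all of Tamolan's changes:
Tamolan: start from *gonagag.
  rule 1 (unconditioned shift): gonagag → yonayay
  rule 2 (pre-nasal raising): yonayay → yunayay
  rule 3: no change — yunayay
  rule 4: no change — yunayay
  ⇒ Tamolan yunayay
If borrowed from Zonek 'gonagak' after the early changes, it would undergo only the recent ones:
  rule 3 (unconditioned shift): no change (gonagak)
  rule 4 (intervocalic lenition): gonagak → gonahak
  ⇒ as a loan: gonahak
Tamolan 'yunayay' matches the inherited outcome exactly, so it is an inherited cognate, not a loan.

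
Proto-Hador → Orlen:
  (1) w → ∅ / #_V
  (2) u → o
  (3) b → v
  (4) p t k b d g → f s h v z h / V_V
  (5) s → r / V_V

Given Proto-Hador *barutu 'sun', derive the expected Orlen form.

varoro

Orlen: *barutu > baroto > varoto > varoso > varoro  (by vowel merger, unconditioned shift, intervocalic lenition, rhotacism)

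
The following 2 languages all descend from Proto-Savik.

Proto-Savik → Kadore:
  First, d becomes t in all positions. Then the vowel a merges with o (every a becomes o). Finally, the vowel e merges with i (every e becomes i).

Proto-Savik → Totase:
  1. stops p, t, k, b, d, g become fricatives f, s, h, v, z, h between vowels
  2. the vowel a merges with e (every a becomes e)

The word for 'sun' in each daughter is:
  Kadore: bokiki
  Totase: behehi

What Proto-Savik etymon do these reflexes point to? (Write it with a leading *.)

*bakeki

Position 2: Kadore has o, Totase has e. Taking the neighbouring segments as reconstructed: Kadore o could go back to *a or *o; Totase e could go back to *a or *e — the one source consistent with every daughter is *a.
Position 3: Kadore has k, Totase has h. Kadore preserves k here (none of its changes turn any other segment into k), so the proto-segment is *k.
Position 5: Kadore has k, Totase has h. Kadore preserves k here (none of its changes turn any other segment into k), so the proto-segment is *k.
This points to *bakeki. Verify forward in each daughter:
Kadore: *bakeki > bokeki > bokiki  (by vowel merger, vowel merger)
Totase: *bakeki > bahehi > behehi  (by intervocalic lenition, vowel merger)
No other proto-form is consistent with every reflex, so the reconstruction is *bakeki.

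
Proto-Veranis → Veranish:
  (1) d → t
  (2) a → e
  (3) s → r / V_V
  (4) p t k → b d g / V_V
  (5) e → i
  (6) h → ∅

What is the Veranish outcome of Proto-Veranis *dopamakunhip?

tobimigunip

Veranish: *dopamakunhip > topamakunhip > topemekunhip > tobemegunhip > tobimigunhip > tobimigunip  (by unconditioned shift, vowel merger, intervocalic voicing, vowel merger, h-loss)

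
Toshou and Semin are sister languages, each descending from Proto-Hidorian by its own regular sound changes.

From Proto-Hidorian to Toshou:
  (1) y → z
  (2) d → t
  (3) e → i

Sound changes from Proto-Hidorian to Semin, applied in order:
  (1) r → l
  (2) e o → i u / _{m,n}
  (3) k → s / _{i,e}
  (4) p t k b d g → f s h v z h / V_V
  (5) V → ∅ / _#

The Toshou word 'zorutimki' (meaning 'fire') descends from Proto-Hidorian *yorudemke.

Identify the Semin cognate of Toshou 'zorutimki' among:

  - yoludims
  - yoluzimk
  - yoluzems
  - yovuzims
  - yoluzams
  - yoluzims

yoluzims

Semin: start from *yorudemke.
  rule 1 (unconditioned shift): yorudemke → yoludemke
  rule 2 (pre-nasal raising): yoludemke → yoludimke
  rule 3 (palatalisation): yoludimke → yoludimse
  rule 4 (intervocalic lenition): yoludimse → yoluzimse
  rule 5 (apocope): yoluzimse → yoluzims
  ⇒ Semin yoluzims
The other candidates each miss or misapply at least one Semin change.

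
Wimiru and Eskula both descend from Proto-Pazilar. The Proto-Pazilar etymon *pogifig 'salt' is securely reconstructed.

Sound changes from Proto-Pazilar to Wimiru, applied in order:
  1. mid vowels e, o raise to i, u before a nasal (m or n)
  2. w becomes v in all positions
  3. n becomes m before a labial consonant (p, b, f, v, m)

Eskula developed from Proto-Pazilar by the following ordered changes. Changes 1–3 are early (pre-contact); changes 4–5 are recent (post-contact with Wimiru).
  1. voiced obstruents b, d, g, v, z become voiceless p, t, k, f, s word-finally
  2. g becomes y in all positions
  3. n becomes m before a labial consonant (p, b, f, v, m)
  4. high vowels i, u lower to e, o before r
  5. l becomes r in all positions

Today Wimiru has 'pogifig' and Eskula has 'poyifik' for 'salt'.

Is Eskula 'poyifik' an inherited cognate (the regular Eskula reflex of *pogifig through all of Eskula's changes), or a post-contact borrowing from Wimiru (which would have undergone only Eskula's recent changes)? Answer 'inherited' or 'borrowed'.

If inherited, *pogifig would pass through all of Eskula's changes:
Eskula: *pogifig > pogifik > poyifik  (by final devoicing, unconditioned shift)
If borrowed from Wimiru 'pogifig' after the early changes, it would undergo only the recent ones:
  rule 4 (pre-rhotic lowering): no change (pogifig)
  rule 5 (unconditioned shift): no change (pogifig)
  ⇒ as a loan: pogifig
Eskula 'poyifik' matches the inherited outcome exactly, so it is an inherited cognate, not a loan.

inherited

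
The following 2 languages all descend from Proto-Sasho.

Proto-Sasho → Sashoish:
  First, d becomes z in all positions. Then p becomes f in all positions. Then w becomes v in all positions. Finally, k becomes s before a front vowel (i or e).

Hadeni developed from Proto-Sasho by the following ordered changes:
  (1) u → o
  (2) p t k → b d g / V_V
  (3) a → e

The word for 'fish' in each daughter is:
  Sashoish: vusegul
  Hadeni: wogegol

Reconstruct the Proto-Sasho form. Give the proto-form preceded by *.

Position 6: Sashoish has u, Hadeni has o. Sashoish preserves u here (none of its changes turn any other segment into u), so the proto-segment is *u.
Position 1: Sashoish has v, Hadeni has w. Hadeni preserves w here (none of its changes turn any other segment into w), so the proto-segment is *w.
Position 2: Sashoish has u, Hadeni has o. Sashoish preserves u here (none of its changes turn any other segment into u), so the proto-segment is *u.
Verify the candidate proto-form against each daughter:
Sashoish: *wukegul > vukegul > vusegul  (by unconditioned shift, palatalisation)
Hadeni: *wukegul > wokegol > wogegol  (by vowel merger, intervocalic voicing)
No other proto-form is consistent with every reflex, so the reconstruction is *wukegul.

*wukegul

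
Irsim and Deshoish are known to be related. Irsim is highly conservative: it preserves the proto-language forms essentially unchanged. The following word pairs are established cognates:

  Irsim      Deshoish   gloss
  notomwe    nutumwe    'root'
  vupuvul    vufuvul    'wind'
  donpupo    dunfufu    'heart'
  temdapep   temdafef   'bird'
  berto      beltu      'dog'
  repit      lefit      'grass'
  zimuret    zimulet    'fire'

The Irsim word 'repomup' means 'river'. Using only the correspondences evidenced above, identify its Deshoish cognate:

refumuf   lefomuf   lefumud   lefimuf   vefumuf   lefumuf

lefumuf

repit ~ lefit — Irsim r corresponds to Deshoish l word-initially before a front vowel.
donpupo ~ dunfufu — Irsim p corresponds to Deshoish f between vowels (before a back vowel).
notomwe ~ nutumwe — Irsim o corresponds to Deshoish u after a consonant, before a nasal.
temdapep ~ temdafef — Irsim p corresponds to Deshoish f word-finally.
Applying these to Irsim 'repomup':
  repomup → lepomup   (r→l word-initially before a front vowel)
  lepomup → lefomup   (p→f between vowels (before a back vowel))
  lefomup → lefumup   (o→u after a consonant, before a nasal)
  lefumup → lefumuf   (p→f word-finally)
So the Deshoish cognate is 'lefumuf'.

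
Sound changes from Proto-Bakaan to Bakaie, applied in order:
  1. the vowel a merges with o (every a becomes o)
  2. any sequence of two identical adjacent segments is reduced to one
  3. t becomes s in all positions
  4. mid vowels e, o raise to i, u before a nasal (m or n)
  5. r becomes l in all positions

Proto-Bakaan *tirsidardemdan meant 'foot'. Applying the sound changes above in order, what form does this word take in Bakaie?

Bakaie: *tirsidardemdan > tirsidordemdon > sirsidordemdon > sirsidordimdun > silsidoldimdun  (by vowel merger, unconditioned shift, pre-nasal raising, unconditioned shift)

silsidoldimdun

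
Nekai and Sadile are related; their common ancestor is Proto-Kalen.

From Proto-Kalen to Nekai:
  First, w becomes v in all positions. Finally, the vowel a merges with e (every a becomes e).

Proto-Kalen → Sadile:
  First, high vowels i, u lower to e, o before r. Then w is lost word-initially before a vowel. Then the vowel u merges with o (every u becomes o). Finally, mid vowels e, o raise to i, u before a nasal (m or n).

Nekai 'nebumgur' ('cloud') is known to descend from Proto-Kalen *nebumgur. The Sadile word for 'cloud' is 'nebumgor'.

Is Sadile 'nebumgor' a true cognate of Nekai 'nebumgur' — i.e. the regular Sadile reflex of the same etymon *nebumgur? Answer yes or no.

yes

Derive the expected Sadile reflex of *nebumgur:
Sadile: *nebumgur > nebumgor > nebomgor > nebumgor  (by pre-rhotic lowering, vowel merger, pre-nasal raising)
Sadile 'nebumgor' matches the regular reflex exactly, so the pair is cognate.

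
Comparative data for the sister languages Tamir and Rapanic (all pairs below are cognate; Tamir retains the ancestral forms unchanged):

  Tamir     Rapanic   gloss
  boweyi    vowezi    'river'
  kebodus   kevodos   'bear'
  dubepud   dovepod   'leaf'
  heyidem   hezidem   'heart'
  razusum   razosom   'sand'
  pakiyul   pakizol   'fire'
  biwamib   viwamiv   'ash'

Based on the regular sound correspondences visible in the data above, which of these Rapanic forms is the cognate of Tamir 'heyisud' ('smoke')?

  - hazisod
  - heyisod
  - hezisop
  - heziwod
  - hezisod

hezisod

boweyi ~ vowezi, heyidem ~ hezidem — Tamir y corresponds to Rapanic z between vowels (before a front vowel).
kebodus ~ kevodos, dubepud ~ dovepod — Tamir u corresponds to Rapanic o after a consonant, before a consonant other than r, m, n, p, b, f, v.
Applying these to Tamir 'heyisud':
  heyisud → hezisud   (y→z between vowels (before a front vowel))
  hezisud → hezisod   (u→o after a consonant, before a consonant other than r, m, n, p, b, f, v)
So the Rapanic cognate is 'hezisod'.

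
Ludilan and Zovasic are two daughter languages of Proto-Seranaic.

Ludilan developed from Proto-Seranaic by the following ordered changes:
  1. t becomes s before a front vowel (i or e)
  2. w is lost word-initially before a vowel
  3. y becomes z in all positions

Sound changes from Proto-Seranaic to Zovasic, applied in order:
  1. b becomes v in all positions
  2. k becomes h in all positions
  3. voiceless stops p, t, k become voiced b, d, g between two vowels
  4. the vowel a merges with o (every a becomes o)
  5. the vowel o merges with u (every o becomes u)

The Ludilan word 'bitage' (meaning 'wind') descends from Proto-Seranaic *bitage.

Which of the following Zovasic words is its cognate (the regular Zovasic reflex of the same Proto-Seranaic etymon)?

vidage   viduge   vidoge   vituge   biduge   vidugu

viduge

Zovasic: start from *bitage.
  rule 1 (unconditioned shift): bitage → vitage
  rule 2: no change — vitage
  rule 3 (intervocalic voicing): vitage → vidage
  rule 4 (vowel merger): vidage → vidoge
  rule 5 (vowel merger): vidoge → viduge
  ⇒ Zovasic viduge
The other candidates each miss or misapply at least one Zovasic change.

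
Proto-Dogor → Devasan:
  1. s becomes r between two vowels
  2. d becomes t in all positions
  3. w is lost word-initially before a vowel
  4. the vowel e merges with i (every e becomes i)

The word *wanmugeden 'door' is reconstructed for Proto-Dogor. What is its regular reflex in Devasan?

Devasan: start from *wanmugeden.
  rule 1: no change — wanmugeden
  rule 2 (unconditioned shift): wanmugeden → wanmugeten
  rule 3 (glide loss): wanmugeten → anmugeten
  rule 4 (vowel merger): anmugeten → anmugitin
  ⇒ Devasan anmugitin

anmugitin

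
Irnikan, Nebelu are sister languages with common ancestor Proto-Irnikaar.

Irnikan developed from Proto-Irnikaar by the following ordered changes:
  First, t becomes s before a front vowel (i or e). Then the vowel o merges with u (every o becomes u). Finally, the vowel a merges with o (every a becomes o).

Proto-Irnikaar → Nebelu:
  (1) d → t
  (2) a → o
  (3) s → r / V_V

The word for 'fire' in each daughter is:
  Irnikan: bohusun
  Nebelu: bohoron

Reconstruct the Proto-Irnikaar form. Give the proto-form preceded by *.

Position 6: Irnikan has u, Nebelu has o. Taking the neighbouring segments as reconstructed: Irnikan u could go back to *o or *u; Nebelu o could go back to *a or *o — the one source consistent with every daughter is *o.
Position 2: Irnikan has o, Nebelu has o. In Irnikan, o can only continue *a, so the proto-segment is *a.
This points to *bahoson. Verify forward in each daughter:
Irnikan: start from *bahoson.
  rule 1: no change — bahoson
  rule 2 (vowel merger): bahoson → bahusun
  rule 3 (vowel merger): bahusun → bohusun
  ⇒ Irnikan bohusun
Nebelu: *bahoson > bohoson > bohoron  (by vowel merger, rhotacism)
Only *bahoson yields all of Irnikan bohusun, Nebelu bohoron.

*bahoson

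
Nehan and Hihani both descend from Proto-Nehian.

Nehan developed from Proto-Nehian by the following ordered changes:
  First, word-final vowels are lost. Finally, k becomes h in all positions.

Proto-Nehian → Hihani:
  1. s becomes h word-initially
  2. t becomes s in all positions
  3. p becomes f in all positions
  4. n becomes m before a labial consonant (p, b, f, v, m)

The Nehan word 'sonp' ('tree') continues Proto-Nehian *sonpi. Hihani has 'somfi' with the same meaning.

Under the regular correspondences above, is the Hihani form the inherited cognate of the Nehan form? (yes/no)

Derive the expected Hihani reflex of *sonpi:
Hihani: *sonpi
  sonpi → honpi   [debuccalisation]
  honpi (rule 2 does not apply)
  honpi → honfi   [unconditioned shift]
  honfi → homfi   [nasal place assimilation]
  giving Hihani homfi.
The regular Hihani reflex would be 'homfi', but the attested form is 'somfi'. The correspondence is irregular, so they are not cognates (the Hihani form has a different source).

no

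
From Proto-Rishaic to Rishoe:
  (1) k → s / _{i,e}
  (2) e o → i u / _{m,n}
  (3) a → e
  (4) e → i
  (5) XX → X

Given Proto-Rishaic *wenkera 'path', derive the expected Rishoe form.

Rishoe: *wenkera > wensera > winsera > winsere > winsiri  (by palatalisation, pre-nasal raising, vowel merger, vowel merger)

winsiri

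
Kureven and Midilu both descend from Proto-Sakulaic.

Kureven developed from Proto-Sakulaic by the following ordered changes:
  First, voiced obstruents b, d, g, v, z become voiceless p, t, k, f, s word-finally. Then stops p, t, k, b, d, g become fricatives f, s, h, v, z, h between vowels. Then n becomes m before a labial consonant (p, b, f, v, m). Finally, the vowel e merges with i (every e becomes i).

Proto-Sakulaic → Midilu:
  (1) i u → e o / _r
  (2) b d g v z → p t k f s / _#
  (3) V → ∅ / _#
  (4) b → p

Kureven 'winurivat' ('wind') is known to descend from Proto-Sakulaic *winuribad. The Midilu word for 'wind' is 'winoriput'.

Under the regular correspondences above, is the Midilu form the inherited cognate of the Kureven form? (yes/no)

no

Derive the expected Midilu reflex of *winuribad:
Midilu: *winuribad > winoribad > winoribat > winoripat  (by pre-rhotic lowering, final devoicing, unconditioned shift)
The regular Midilu reflex would be 'winoripat', but the attested form is 'winoriput'. The correspondence is irregular, so they are not cognates (the Midilu form has a different source).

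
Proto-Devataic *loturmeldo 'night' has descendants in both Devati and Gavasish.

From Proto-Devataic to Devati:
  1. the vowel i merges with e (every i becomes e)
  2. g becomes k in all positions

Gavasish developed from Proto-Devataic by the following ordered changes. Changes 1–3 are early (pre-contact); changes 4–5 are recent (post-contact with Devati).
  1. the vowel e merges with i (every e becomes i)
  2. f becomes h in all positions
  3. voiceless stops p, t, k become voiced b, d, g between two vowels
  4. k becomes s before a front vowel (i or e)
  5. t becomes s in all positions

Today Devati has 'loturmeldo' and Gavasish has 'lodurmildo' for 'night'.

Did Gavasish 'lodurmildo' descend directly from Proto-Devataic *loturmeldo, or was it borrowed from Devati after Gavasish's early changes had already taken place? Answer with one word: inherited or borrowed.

inherited

If inherited, *loturmeldo would pass through all of Gavasish's changes:
Gavasish: start from *loturmeldo.
  rule 1 (vowel merger): loturmeldo → loturmildo
  rule 2: no change — loturmildo
  rule 3 (intervocalic voicing): loturmildo → lodurmildo
  rule 4: no change — lodurmildo
  rule 5: no change — lodurmildo
  ⇒ Gavasish lodurmildo
If borrowed from Devati 'loturmeldo' after the early changes, it would undergo only the recent ones:
  rule 4 (palatalisation): no change (loturmeldo)
  rule 5 (unconditioned shift): loturmeldo → losurmeldo
  ⇒ as a loan: losurmeldo
Gavasish 'lodurmildo' matches the inherited outcome exactly, so it is an inherited cognate, not a loan.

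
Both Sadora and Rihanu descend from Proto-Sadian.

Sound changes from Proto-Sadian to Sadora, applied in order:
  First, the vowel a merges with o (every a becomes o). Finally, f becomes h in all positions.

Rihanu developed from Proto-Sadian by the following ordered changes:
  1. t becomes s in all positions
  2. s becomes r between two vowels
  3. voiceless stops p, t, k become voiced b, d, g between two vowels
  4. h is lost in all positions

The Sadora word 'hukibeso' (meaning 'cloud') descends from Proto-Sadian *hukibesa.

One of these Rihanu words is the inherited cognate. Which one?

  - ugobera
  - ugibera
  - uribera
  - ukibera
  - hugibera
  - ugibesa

Rihanu: start from *hukibesa.
  rule 1: no change — hukibesa
  rule 2 (rhotacism): hukibesa → hukibera
  rule 3 (intervocalic voicing): hukibera → hugibera
  rule 4 (h-loss): hugibera → ugibera
  ⇒ Rihanu ugibera

ugibera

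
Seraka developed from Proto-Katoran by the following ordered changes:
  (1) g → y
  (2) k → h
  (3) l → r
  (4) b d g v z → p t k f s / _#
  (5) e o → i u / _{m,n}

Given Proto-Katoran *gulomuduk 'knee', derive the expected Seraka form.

yurumuduh

Seraka: *gulomuduk > yulomuduk > yulomuduh > yuromuduh > yurumuduh  (by unconditioned shift, unconditioned shift, unconditioned shift, pre-nasal raising)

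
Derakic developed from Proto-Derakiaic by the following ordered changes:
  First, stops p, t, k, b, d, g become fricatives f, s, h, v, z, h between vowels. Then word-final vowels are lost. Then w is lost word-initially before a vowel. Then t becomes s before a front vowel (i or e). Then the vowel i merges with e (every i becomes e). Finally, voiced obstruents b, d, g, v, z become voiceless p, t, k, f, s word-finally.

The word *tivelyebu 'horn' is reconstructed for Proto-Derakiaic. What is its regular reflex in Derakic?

Derakic: *tivelyebu > tivelyevu > tivelyev > sivelyev > sevelyev > sevelyef  (by intervocalic lenition, apocope, palatalisation, vowel merger, final devoicing)

sevelyef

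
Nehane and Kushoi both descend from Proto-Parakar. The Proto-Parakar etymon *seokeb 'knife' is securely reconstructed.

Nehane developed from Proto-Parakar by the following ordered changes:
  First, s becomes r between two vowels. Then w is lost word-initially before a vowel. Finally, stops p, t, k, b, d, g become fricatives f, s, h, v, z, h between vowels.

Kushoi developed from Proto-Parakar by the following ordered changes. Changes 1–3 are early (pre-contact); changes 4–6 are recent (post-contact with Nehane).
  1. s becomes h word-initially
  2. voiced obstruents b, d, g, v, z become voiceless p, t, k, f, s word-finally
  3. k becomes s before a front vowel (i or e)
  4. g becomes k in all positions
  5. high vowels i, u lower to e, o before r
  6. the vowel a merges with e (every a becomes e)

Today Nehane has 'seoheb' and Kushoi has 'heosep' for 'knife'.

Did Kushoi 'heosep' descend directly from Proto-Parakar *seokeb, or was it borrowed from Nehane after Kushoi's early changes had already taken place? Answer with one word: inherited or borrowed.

inherited

If inherited, *seokeb would pass through all of Kushoi's changes:
Kushoi: start from *seokeb.
  rule 1 (debuccalisation): seokeb → heokeb
  rule 2 (final devoicing): heokeb → heokep
  rule 3 (palatalisation): heokep → heosep
  rule 4: no change — heosep
  rule 5: no change — heosep
  rule 6: no change — heosep
  ⇒ Kushoi heosep
If borrowed from Nehane 'seoheb' after the early changes, it would undergo only the recent ones:
  rule 4 (unconditioned shift): no change (seoheb)
  rule 5 (pre-rhotic lowering): no change (seoheb)
  rule 6 (vowel merger): no change (seoheb)
  ⇒ as a loan: seoheb
Kushoi 'heosep' matches the inherited outcome exactly, so it is an inherited cognate, not a loan.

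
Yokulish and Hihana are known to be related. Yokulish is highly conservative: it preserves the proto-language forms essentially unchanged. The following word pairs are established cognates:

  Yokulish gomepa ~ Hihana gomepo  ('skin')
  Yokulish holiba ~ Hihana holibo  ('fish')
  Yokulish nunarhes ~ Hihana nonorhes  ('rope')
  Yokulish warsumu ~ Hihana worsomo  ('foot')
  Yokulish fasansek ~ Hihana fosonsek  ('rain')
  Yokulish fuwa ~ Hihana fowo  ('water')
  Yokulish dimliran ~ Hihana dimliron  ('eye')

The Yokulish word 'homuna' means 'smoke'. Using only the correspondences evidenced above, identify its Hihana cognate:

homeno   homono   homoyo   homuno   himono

homono

nunarhes ~ nonorhes — Yokulish u corresponds to Hihana o after a consonant, before a nasal.
gomepa ~ gomepo, holiba ~ holibo — Yokulish a corresponds to Hihana o word-finally.
Applying these to Yokulish 'homuna':
  homuna → homona   (u→o after a consonant, before a nasal)
  homona → homono   (a→o word-finally)
So the Hihana cognate is 'homono'.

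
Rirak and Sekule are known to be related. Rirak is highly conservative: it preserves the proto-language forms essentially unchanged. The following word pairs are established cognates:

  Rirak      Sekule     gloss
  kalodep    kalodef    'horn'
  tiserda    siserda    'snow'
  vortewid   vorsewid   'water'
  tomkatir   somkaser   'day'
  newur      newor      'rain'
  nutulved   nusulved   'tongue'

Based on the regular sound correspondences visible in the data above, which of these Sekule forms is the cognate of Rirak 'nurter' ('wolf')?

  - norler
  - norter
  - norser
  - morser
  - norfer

norser

newur ~ newor — Rirak u corresponds to Sekule o after a consonant, before r.
vortewid ~ vorsewid — Rirak t corresponds to Sekule s after a consonant, before a front vowel.
Applying these to Rirak 'nurter':
  nurter → norter   (u→o after a consonant, before r)
  norter → norser   (t→s after a consonant, before a front vowel)
So the Sekule cognate is 'norser'.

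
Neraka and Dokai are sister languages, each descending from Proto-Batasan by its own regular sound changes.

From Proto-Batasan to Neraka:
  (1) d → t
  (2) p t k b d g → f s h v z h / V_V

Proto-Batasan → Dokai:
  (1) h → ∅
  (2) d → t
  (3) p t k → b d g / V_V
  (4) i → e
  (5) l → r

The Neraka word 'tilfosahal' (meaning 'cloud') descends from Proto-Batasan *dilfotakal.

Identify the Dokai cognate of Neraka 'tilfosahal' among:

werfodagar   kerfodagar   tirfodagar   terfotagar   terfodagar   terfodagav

terfodagar

Dokai: *dilfotakal > tilfotakal > tilfodagal > telfodagal > terfodagar  (by unconditioned shift, intervocalic voicing, vowel merger, unconditioned shift)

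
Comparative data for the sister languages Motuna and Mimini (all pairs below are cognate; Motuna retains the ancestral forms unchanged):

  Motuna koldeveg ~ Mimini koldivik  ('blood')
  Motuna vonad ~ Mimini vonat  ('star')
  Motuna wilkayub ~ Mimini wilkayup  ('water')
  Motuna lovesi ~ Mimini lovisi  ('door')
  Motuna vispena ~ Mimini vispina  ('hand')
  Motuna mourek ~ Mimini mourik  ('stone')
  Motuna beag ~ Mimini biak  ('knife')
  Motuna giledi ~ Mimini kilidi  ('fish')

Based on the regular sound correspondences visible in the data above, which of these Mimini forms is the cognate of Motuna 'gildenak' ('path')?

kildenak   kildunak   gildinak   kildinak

kildinak

giledi ~ kilidi — Motuna g corresponds to Mimini k word-initially before a front vowel.
vispena ~ vispina — Motuna e corresponds to Mimini i after a consonant, before a nasal.
Applying these to Motuna 'gildenak':
  gildenak → kildenak   (g→k word-initially before a front vowel)
  kildenak → kildinak   (e→i after a consonant, before a nasal)
So the Mimini cognate is 'kildinak'.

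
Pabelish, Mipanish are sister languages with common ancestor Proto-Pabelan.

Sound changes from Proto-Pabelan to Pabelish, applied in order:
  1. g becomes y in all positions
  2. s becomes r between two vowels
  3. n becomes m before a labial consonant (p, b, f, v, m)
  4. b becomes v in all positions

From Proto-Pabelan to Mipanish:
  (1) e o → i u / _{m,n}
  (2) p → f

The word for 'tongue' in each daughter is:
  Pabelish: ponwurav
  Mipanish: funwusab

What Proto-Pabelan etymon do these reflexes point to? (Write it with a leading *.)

Position 2: Pabelish has o, Mipanish has u. Pabelish preserves o here (none of its changes turn any other segment into o), so the proto-segment is *o.
Position 1: Pabelish has p, Mipanish has f. Pabelish preserves p here (none of its changes turn any other segment into p), so the proto-segment is *p.
This points to *ponwusab. Verify forward in each daughter:
Pabelish: *ponwusab > ponwurab > ponwurav  (by rhotacism, unconditioned shift)
Mipanish: *ponwusab > punwusab > funwusab  (by pre-nasal raising, unconditioned shift)
*ponwusab is the unique common source.

*ponwusab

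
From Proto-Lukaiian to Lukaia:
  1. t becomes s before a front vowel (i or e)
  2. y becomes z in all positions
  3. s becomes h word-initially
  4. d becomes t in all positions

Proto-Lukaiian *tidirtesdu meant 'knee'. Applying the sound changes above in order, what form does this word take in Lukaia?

Lukaia: *tidirtesdu > sidirsesdu > hidirsesdu > hitirsestu  (by palatalisation, debuccalisation, unconditioned shift)

hitirsestu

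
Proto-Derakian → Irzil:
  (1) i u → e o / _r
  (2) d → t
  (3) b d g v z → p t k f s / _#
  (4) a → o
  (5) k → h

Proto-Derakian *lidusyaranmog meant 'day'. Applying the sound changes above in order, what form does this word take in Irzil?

litusyoronmoh

Irzil: *lidusyaranmog
  lidusyaranmog (rule 1 does not apply)
  lidusyaranmog → litusyaranmog   [unconditioned shift]
  litusyaranmog → litusyaranmok   [final devoicing]
  litusyaranmok → litusyoronmok   [vowel merger]
  litusyoronmok → litusyoronmoh   [unconditioned shift]
  giving Irzil litusyoronmoh.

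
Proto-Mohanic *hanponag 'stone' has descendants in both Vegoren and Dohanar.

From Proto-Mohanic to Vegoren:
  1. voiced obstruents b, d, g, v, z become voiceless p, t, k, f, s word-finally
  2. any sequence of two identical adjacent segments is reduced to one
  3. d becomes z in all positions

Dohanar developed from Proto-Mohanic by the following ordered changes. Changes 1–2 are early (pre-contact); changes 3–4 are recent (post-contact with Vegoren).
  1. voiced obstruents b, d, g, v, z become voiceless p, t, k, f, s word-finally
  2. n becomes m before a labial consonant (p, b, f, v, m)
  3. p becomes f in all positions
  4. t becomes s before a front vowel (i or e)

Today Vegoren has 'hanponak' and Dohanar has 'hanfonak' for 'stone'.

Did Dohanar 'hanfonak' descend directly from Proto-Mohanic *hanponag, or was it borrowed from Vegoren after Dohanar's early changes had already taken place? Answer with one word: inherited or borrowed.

If inherited, *hanponag would pass through all of Dohanar's changes:
Dohanar: *hanponag > hanponak > hamponak > hamfonak  (by final devoicing, nasal place assimilation, unconditioned shift)
If borrowed from Vegoren 'hanponak' after the early changes, it would undergo only the recent ones:
  rule 3 (unconditioned shift): hanponak → hanfonak
  rule 4 (palatalisation): no change (hanfonak)
  ⇒ as a loan: hanfonak
Dohanar 'hanfonak' matches the loan outcome 'hanfonak', not the inherited 'hamfonak' — it skipped the early Dohanar changes, so it was borrowed from Vegoren.

borrowed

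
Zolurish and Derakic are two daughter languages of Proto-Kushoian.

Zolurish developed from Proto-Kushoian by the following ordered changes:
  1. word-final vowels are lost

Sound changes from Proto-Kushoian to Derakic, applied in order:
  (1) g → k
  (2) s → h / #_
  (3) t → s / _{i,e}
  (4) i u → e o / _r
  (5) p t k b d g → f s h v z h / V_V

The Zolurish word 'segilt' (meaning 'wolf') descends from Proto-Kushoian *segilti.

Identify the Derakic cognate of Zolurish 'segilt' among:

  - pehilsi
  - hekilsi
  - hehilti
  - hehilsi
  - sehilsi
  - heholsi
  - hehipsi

hehilsi

Derakic: start from *segilti.
  rule 1 (unconditioned shift): segilti → sekilti
  rule 2 (debuccalisation): sekilti → hekilti
  rule 3 (palatalisation): hekilti → hekilsi
  rule 4: no change — hekilsi
  rule 5 (intervocalic lenition): hekilsi → hehilsi
  ⇒ Derakic hehilsi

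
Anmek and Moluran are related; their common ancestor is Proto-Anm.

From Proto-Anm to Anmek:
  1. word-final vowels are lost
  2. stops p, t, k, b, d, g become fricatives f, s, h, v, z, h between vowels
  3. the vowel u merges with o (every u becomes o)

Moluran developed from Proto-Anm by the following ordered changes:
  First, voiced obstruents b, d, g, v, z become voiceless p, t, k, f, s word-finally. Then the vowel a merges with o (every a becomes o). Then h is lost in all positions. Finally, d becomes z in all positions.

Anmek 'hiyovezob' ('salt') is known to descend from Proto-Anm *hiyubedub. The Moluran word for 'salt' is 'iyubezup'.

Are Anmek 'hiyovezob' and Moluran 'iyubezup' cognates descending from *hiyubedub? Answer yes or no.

Derive the expected Moluran reflex of *hiyubedub:
Moluran: *hiyubedub > hiyubedup > iyubedup > iyubezup  (by final devoicing, h-loss, unconditioned shift)
Moluran 'iyubezup' matches the regular reflex exactly, so the pair is cognate.

yes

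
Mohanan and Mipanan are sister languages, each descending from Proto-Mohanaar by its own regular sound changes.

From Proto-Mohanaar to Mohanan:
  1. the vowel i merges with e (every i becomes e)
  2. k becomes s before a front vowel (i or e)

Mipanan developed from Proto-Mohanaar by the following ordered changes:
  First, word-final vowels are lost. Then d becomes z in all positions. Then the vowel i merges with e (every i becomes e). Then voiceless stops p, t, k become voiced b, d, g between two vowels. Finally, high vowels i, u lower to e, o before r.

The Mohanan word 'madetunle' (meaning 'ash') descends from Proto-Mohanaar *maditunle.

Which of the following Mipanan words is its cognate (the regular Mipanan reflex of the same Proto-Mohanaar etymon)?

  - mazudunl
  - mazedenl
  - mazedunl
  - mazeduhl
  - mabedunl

Mipanan: *maditunle
  maditunle → maditunl   [apocope]
  maditunl → mazitunl   [unconditioned shift]
  mazitunl → mazetunl   [vowel merger]
  mazetunl → mazedunl   [intervocalic voicing]
  mazedunl (rule 5 does not apply)
  giving Mipanan mazedunl.
Only 'mazedunl' matches the regular Mipanan development of *maditunle.

mazedunl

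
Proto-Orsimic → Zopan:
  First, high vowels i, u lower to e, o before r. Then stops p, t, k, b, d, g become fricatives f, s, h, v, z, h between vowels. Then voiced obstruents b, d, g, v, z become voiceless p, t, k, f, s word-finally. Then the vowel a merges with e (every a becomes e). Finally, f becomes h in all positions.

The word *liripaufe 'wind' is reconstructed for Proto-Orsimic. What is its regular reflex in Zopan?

leriheuhe

Zopan: *liripaufe > leripaufe > lerifaufe > lerifeufe > leriheuhe  (by pre-rhotic lowering, intervocalic lenition, vowel merger, unconditioned shift)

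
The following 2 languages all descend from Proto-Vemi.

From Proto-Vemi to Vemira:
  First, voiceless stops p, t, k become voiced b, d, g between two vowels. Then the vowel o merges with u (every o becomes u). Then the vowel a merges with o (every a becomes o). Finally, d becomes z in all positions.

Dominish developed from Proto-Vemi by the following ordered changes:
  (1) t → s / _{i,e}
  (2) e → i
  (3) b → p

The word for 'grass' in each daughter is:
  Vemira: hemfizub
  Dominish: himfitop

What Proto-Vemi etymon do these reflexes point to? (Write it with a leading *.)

*hemfitob

Position 6: Vemira has z, Dominish has t. Dominish preserves t here (none of its changes turn any other segment into t), so the proto-segment is *t.
Position 2: Vemira has e, Dominish has i. Vemira preserves e here (none of its changes turn any other segment into e), so the proto-segment is *e.
Position 8: Vemira has b, Dominish has p. Taking the neighbouring segments as reconstructed: Vemira b can only go back to *b; Dominish p could go back to *p or *b — the one source consistent with every daughter is *b.
Verify the candidate proto-form against each daughter:
Vemira: *hemfitob
  hemfitob → hemfidob   [intervocalic voicing]
  hemfidob → hemfidub   [vowel merger]
  hemfidub (rule 3 does not apply)
  hemfidub → hemfizub   [unconditioned shift]
  giving Vemira hemfizub.
Dominish: start from *hemfitob.
  rule 1: no change — hemfitob
  rule 2 (vowel merger): hemfitob → himfitob
  rule 3 (unconditioned shift): himfitob → himfitop
  ⇒ Dominish himfitop
No other proto-form is consistent with every reflex, so the reconstruction is *hemfitob.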